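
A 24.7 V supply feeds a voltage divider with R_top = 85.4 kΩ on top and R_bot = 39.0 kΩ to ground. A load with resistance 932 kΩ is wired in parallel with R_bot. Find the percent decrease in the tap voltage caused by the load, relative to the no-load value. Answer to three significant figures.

2.79 %

The divider's output (Thévenin) resistance is R_top‖R_bot = 26.77 kΩ.
Fractional drop under load = R_th/(R_th + R_L) = 26.77 / (26.77 + 932) = 0.02792.
So the output falls by 2.79 %.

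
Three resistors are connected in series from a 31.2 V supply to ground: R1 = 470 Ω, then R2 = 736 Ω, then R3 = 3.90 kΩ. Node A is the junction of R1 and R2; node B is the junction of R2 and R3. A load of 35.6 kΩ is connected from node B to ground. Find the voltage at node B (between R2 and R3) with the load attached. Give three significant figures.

V ≈ 23.2 V

At node B, R3 is in parallel with the load: R3‖R_L = 3515 Ω.
Below node A the resistance is R2 + (R3‖R_L) = 4251 Ω, so V_A = 31.2 × 4251/4721 = 28.09 V.
Then V_B = V_A × (R3‖R_L)/(R2 + R3‖R_L) = 28.09 × 3515/4251 = 23.2 V.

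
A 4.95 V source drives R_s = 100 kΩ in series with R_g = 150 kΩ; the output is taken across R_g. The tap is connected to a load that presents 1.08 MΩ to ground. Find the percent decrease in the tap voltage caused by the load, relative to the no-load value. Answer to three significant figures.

The divider's output (Thévenin) resistance is R_s‖R_g = 60.00 kΩ.
Fractional drop under load = R_th/(R_th + R_L) = 60.00 / (60.00 + 1080) = 0.05263.
So the output falls by 5.26 %.

5.26 %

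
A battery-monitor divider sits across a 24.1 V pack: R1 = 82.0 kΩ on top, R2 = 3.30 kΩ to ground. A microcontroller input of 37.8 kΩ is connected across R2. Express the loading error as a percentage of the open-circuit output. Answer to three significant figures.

The divider's output (Thévenin) resistance is R1‖R2 = 3.172 kΩ.
Fractional drop under load = R_th/(R_th + R_L) = 3.172 / (3.172 + 37.8) = 0.07743.
So the output falls by 7.74 %.

7.74 %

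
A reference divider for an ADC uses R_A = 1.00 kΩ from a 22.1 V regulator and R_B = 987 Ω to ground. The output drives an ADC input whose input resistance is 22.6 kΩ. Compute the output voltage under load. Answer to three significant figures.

The load sits in parallel with R_B: R_B‖R_L = (987 × 22600) / (987 + 22600) = 945.7 Ω.
V_out = 22.1 × 945.7 / (1000 + 945.7) = 22.1 × 945.7/1946 = 10.7 V.
(Unloaded it would have been 11.0 V.)

V_out ≈ 10.7 V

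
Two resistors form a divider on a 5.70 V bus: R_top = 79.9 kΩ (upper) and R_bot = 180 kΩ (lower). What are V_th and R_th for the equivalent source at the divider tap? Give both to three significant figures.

V_th is the open-circuit tap voltage: 5.70 × 180/(79.9 + 180) = 3.95 V.
With the supply zeroed, R_top and R_bot appear in parallel from the tap: R_th = R_top‖R_bot = (79.9 × 180)/259.9 = 55.3 kΩ.

V_th = 3.95 V, R_th = 55.3 kΩ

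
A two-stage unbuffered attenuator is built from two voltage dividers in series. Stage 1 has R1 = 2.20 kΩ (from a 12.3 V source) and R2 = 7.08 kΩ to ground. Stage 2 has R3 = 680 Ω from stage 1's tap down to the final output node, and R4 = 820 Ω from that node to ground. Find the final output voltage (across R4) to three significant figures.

Stage 2 presents R3+R4 = 1500 Ω as a load on stage 1's tap.
Stage 1's lower leg becomes R2‖(R3+R4) = 1238 Ω, so V_mid = 12.3 × 1238/3438 = 4.429 V.
Stage 2 is itself unloaded: V_out = V_mid × R4/(R3+R4) = 4.429 × 820/1500 = 2.42 V.

V_out ≈ 2.42 V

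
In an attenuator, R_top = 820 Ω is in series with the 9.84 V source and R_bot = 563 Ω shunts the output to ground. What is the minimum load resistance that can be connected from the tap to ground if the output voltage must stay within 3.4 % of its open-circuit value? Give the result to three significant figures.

Output resistance R_th = R_top‖R_bot = (820 × 563)/1383 = 333.8 Ω.
The fractional drop is R_th/(R_th + R_L); requiring this ≤ 0.0340 gives R_L ≥ R_th(1/0.0340 − 1) = 333.8 × 28.41 = 9.48 kΩ.

R_L(min) ≈ 9.48 kΩ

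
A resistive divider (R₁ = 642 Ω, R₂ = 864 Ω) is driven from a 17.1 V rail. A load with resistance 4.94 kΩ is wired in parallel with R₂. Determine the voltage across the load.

V_out ≈ 9.13 V

The load sits in parallel with R₂: R₂‖R_L = (864 × 4940) / (864 + 4940) = 735.4 Ω.
V_out = 17.1 × 735.4 / (642 + 735.4) = 17.1 × 735.4/1377 = 9.13 V.
(Unloaded it would have been 9.81 V.)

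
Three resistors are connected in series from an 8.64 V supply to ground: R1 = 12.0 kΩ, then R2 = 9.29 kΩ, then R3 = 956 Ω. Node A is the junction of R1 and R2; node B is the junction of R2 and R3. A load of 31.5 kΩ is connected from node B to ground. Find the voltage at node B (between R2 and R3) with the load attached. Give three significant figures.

At node B, R3 is in parallel with the load: R3‖R_L = 927.8 Ω.
Below node A the resistance is R2 + (R3‖R_L) = 10220 Ω, so V_A = 8.64 × 10220/22220 = 3.973 V.
Then V_B = V_A × (R3‖R_L)/(R2 + R3‖R_L) = 3.973 × 927.8/10220 = 0.361 V.

V ≈ 0.361 V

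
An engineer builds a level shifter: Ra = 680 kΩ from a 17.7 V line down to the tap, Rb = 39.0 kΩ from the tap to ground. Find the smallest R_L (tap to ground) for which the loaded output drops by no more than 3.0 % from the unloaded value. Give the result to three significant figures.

Output resistance R_th = Ra‖Rb = (680 × 39.0)/719.0 = 36.88 kΩ.
The fractional drop is R_th/(R_th + R_L); requiring this ≤ 0.0300 gives R_L ≥ R_th(1/0.0300 − 1) = 36.88 × 32.33 = 1.19 MΩ.

R_L(min) ≈ 1.19 MΩ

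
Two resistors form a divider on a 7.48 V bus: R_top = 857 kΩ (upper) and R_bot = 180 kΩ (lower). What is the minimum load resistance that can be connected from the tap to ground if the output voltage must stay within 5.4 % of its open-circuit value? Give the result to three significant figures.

R_L(min) ≈ 2.61 MΩ

Output resistance R_th = R_top‖R_bot = (857 × 180)/1037 = 148.8 kΩ.
The fractional drop is R_th/(R_th + R_L); requiring this ≤ 0.0540 gives R_L ≥ R_th(1/0.0540 − 1) = 148.8 × 17.52 = 2.61 MΩ.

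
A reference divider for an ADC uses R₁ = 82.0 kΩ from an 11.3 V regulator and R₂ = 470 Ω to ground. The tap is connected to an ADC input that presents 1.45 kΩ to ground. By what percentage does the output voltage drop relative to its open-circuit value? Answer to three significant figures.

24.4 %

Unloaded V = 11.3 × 470/82470 = 0.06440 V.
Loaded: R₂‖R_L = 354.9 Ω, giving V = 11.3 × 354.9/82350 = 0.04870 V.
Drop = (0.06440 − 0.04870) / 0.06440 = 24.4 %.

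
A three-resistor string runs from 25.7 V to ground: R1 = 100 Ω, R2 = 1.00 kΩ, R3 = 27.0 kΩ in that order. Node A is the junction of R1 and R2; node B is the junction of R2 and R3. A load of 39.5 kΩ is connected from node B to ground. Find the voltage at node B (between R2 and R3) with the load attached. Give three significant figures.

At node B, R3 is in parallel with the load: R3‖R_L = 16040 Ω.
Below node A the resistance is R2 + (R3‖R_L) = 17040 Ω, so V_A = 25.7 × 17040/17140 = 25.55 V.
Then V_B = V_A × (R3‖R_L)/(R2 + R3‖R_L) = 25.55 × 16040/17040 = 24.1 V.

V ≈ 24.1 V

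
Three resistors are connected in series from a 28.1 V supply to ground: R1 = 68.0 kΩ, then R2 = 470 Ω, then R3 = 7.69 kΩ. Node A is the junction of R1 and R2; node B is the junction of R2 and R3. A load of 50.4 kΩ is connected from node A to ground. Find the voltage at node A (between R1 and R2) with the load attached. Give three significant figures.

V ≈ 2.63 V

Below node A the series string R2+R3 = 8160 Ω sits in parallel with the 50400 Ω load: 7023 Ω.
V_A = 28.1 × 7023/(68000 + 7023) = 2.63 V.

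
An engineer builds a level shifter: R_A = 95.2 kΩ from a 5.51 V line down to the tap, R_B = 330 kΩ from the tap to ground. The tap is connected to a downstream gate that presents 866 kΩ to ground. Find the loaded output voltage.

V_out ≈ 3.94 V

The load sits in parallel with R_B: R_B‖R_L = (330 × 866) / (330 + 866) = 238.9 kΩ.
V_out = 5.51 × 238.9 / (95.2 + 238.9) = 5.51 × 238.9/334.1 = 3.94 V.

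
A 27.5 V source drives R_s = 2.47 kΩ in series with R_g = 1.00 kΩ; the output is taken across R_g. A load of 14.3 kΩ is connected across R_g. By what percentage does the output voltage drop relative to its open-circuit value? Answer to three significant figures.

4.74 %

The divider's output (Thévenin) resistance is R_s‖R_g = 0.7118 kΩ.
Fractional drop under load = R_th/(R_th + R_L) = 0.7118 / (0.7118 + 14.3) = 0.04742.
So the output falls by 4.74 %.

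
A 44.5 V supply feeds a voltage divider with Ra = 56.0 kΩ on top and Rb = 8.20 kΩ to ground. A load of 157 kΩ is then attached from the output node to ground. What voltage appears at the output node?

The load sits in parallel with Rb: Rb‖R_L = (8.20 × 157) / (8.20 + 157) = 7.793 kΩ.
V_out = 44.5 × 7.793 / (56.0 + 7.793) = 44.5 × 7.793/63.79 = 5.44 V.
(Unloaded it would have been 5.68 V.)

V_out ≈ 5.44 V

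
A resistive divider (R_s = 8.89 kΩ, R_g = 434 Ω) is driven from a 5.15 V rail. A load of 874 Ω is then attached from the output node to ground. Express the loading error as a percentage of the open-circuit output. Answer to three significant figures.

Unloaded V = 5.15 × 434/9324 = 0.2397 V.
Loaded: R_g‖R_L = 290.0 Ω, giving V = 5.15 × 290.0/9180 = 0.1627 V.
Drop = (0.2397 − 0.1627) / 0.2397 = 32.1 %.

32.1 %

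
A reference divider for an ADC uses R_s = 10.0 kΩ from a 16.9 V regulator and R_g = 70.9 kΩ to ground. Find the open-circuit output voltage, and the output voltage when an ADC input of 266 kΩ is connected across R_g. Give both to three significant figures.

Open-circuit: V = 16.9 × 70.9/(10.0 + 70.9) = 14.8 V.
With the load, R_g becomes R_g‖R_L = 55.98 kΩ, so V = 16.9 × 55.98/65.98 = 14.3 V.

Unloaded: 14.8 V; loaded: 14.3 V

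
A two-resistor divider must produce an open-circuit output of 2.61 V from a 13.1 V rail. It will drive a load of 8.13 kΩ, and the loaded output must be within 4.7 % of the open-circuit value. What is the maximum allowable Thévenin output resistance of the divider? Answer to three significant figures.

R_th ≤ 401 Ω

Loading drop = R_th/(R_th + R_L) ≤ 0.0470, so R_th ≤ R_L · ε/(1−ε) = 8.13 kΩ × 0.0470/0.9530 = 401 Ω.
(Any R1, R2 with R2/(R1+R2) = 0.199 and R1‖R2 ≤ 401 Ω will meet the spec.)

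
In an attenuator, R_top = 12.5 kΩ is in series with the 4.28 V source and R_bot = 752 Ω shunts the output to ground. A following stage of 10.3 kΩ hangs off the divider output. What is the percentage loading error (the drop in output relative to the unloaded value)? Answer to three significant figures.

The divider's output (Thévenin) resistance is R_top‖R_bot = 709.3 Ω.
Fractional drop under load = R_th/(R_th + R_L) = 709.3 / (709.3 + 10300) = 0.06443.
So the output falls by 6.44 %.

6.44 %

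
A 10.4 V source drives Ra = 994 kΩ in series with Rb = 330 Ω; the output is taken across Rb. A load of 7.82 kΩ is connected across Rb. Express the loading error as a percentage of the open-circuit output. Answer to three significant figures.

The divider's output (Thévenin) resistance is Ra‖Rb = 329.9 Ω.
Fractional drop under load = R_th/(R_th + R_L) = 329.9 / (329.9 + 7820) = 0.04048.
So the output falls by 4.05 %.

4.05 %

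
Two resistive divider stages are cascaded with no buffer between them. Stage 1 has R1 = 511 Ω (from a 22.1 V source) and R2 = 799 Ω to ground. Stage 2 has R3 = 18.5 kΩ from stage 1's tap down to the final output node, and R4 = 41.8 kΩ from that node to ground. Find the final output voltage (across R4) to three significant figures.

Stage 2 presents R3+R4 = 60300 Ω as a load on stage 1's tap.
Stage 1's lower leg becomes R2‖(R3+R4) = 788.6 Ω, so V_mid = 22.1 × 788.6/1300 = 13.41 V.
Stage 2 is itself unloaded: V_out = V_mid × R4/(R3+R4) = 13.41 × 41800/60300 = 9.30 V.

V_out ≈ 9.30 V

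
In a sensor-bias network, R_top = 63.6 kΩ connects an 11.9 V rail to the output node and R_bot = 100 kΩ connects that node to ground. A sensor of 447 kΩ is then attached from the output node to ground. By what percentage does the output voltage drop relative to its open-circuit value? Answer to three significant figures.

8.00 %

The divider's output (Thévenin) resistance is R_top‖R_bot = 38.88 kΩ.
Fractional drop under load = R_th/(R_th + R_L) = 38.88 / (38.88 + 447) = 0.08001.
So the output falls by 8.00 %.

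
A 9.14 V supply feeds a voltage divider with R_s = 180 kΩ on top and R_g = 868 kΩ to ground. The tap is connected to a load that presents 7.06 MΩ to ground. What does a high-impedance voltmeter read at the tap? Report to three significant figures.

V_out ≈ 7.41 V

The load sits in parallel with R_g: R_g‖R_L = (868 × 7060) / (868 + 7060) = 773.0 kΩ.
V_out = 9.14 × 773.0 / (180 + 773.0) = 9.14 × 773.0/953.0 = 7.41 V.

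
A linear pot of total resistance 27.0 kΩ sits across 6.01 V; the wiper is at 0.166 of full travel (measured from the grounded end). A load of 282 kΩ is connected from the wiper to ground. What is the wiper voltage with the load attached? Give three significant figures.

V ≈ 0.985 V

The wiper splits the pot into (1−α)R = 22.52 kΩ above and αR = 4.482 kΩ below.
Lower section ‖ load = 4.412 kΩ.
V_wiper = 6.01 × 4.412/(22.52 + 4.412) = 0.985 V.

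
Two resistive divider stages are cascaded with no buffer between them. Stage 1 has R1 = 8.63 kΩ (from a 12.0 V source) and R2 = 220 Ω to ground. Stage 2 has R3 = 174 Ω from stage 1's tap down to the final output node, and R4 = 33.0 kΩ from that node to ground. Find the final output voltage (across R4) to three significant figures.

Stage 2 presents R3+R4 = 33170 Ω as a load on stage 1's tap.
Stage 1's lower leg becomes R2‖(R3+R4) = 218.6 Ω, so V_mid = 12.0 × 218.6/8849 = 0.2964 V.
Stage 2 is itself unloaded: V_out = V_mid × R4/(R3+R4) = 0.2964 × 33000/33170 = 0.295 V.

V_out ≈ 0.295 V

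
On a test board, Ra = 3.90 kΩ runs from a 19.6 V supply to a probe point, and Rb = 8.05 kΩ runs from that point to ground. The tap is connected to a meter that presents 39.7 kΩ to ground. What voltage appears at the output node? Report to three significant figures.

V_out ≈ 12.4 V

The load sits in parallel with Rb: Rb‖R_L = (8.05 × 39.7) / (8.05 + 39.7) = 6.693 kΩ.
V_out = 19.6 × 6.693 / (3.90 + 6.693) = 19.6 × 6.693/10.59 = 12.4 V.
(Unloaded it would have been 13.2 V.)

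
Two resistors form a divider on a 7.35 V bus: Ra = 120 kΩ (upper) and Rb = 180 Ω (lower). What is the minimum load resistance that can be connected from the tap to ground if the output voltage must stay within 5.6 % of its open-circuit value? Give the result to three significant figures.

Output resistance R_th = Ra‖Rb = (120000 × 180)/120200 = 179.7 Ω.
The fractional drop is R_th/(R_th + R_L); requiring this ≤ 0.0560 gives R_L ≥ R_th(1/0.0560 − 1) = 179.7 × 16.86 = 3.03 kΩ.

R_L(min) ≈ 3.03 kΩ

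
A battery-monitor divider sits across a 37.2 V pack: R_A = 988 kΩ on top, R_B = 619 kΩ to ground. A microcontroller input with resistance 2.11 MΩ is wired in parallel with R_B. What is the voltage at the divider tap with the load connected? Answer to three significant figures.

V_out ≈ 12.1 V

The load sits in parallel with R_B: R_B‖R_L = (619 × 2110) / (619 + 2110) = 478.6 kΩ.
V_out = 37.2 × 478.6 / (988 + 478.6) = 37.2 × 478.6/1467 = 12.1 V.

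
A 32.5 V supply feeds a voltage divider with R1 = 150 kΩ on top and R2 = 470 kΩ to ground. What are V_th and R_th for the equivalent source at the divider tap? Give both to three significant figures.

V_th is the open-circuit tap voltage: 32.5 × 470/(150 + 470) = 24.6 V.
With the supply zeroed, R1 and R2 appear in parallel from the tap: R_th = R1‖R2 = (150 × 470)/620.0 = 114 kΩ.

V_th = 24.6 V, R_th = 114 kΩ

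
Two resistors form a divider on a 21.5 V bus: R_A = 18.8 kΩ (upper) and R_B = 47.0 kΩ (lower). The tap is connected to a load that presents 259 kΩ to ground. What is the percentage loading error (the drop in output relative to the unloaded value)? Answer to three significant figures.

4.93 %

The divider's output (Thévenin) resistance is R_A‖R_B = 13.43 kΩ.
Fractional drop under load = R_th/(R_th + R_L) = 13.43 / (13.43 + 259) = 0.04929.
So the output falls by 4.93 %.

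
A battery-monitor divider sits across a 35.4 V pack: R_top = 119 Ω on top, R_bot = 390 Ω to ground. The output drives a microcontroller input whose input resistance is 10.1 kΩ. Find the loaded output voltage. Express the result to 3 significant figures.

The load sits in parallel with R_bot: R_bot‖R_L = (390 × 10100) / (390 + 10100) = 375.5 Ω.
V_out = 35.4 × 375.5 / (119 + 375.5) = 35.4 × 375.5/494.5 = 26.9 V.

V_out ≈ 26.9 V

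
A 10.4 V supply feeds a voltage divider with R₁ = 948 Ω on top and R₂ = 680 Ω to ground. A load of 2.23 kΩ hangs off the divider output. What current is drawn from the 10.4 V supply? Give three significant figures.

R₂‖R_L = 521.1 Ω, so the source sees R₁ + R₂‖R_L = 1469 Ω.
I = 10.4 V / 1469 Ω = 7.08 mA.

I ≈ 7.08 mA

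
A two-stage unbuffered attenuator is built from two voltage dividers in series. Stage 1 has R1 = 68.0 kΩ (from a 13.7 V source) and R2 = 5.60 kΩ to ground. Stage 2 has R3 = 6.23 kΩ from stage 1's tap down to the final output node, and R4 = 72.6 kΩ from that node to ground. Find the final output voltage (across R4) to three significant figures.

V_out ≈ 0.901 V

Stage 2 presents R3+R4 = 78.83 kΩ as a load on stage 1's tap.
Stage 1's lower leg becomes R2‖(R3+R4) = 5.229 kΩ, so V_mid = 13.7 × 5.229/73.23 = 0.9782 V.
Stage 2 is itself unloaded: V_out = V_mid × R4/(R3+R4) = 0.9782 × 72.6/78.83 = 0.901 V.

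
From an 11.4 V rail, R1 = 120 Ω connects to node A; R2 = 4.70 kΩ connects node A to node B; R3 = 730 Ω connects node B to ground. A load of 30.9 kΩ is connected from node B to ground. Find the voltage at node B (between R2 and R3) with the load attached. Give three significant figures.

At node B, R3 is in parallel with the load: R3‖R_L = 713.2 Ω.
Below node A the resistance is R2 + (R3‖R_L) = 5413 Ω, so V_A = 11.4 × 5413/5533 = 11.15 V.
Then V_B = V_A × (R3‖R_L)/(R2 + R3‖R_L) = 11.15 × 713.2/5413 = 1.47 V.

V ≈ 1.47 V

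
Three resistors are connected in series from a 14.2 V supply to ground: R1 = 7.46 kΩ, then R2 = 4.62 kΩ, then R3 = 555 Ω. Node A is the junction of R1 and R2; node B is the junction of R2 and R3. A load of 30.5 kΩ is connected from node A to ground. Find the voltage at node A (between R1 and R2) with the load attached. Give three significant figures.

Below node A the series string R2+R3 = 5175 Ω sits in parallel with the 30500 Ω load: 4424 Ω.
V_A = 14.2 × 4424/(7460 + 4424) = 5.29 V.

V ≈ 5.29 V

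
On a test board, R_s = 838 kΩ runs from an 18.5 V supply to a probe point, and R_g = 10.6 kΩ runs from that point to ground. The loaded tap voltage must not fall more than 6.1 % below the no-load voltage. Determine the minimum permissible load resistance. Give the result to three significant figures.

Output resistance R_th = R_s‖R_g = (838 × 10.6)/848.6 = 10.47 kΩ.
The fractional drop is R_th/(R_th + R_L); requiring this ≤ 0.0610 gives R_L ≥ R_th(1/0.0610 − 1) = 10.47 × 15.39 = 161 kΩ.

R_L(min) ≈ 161 kΩ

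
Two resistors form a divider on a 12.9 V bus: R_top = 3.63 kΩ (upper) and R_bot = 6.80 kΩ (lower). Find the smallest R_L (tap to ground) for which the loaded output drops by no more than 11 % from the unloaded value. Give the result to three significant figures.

R_L(min) ≈ 19.1 kΩ

Output resistance R_th = R_top‖R_bot = (3.63 × 6.80)/10.43 = 2.367 kΩ.
The fractional drop is R_th/(R_th + R_L); requiring this ≤ 0.110 gives R_L ≥ R_th(1/0.110 − 1) = 2.367 × 8.091 = 19.1 kΩ.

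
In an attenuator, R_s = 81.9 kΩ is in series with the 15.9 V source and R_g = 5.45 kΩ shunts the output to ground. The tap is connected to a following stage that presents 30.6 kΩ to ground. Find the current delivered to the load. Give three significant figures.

I_L ≈ 0.0278 mA

R_g‖R_L = 4.626 kΩ; V_out = 15.9 × 4.626/86.53 = 0.8501 V.
I_L = V_out / R_L = 0.8501 / 30.6 kΩ = 0.0278 mA.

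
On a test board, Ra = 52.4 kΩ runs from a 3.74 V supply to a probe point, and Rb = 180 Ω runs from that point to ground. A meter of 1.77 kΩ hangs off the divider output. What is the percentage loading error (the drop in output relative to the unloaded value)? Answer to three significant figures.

9.20 %

Unloaded V = 3.74 × 180/52580 = 0.012803 V.
Loaded: Rb‖R_L = 163.4 Ω, giving V = 3.74 × 163.4/52560 = 0.011625 V.
Drop = (0.012803 − 0.011625) / 0.012803 = 9.20 %.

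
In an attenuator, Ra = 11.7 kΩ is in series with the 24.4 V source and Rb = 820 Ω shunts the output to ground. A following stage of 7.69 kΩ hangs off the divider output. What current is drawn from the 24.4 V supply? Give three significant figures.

Rb‖R_L = 741.0 Ω, so the source sees Ra + Rb‖R_L = 12440 Ω.
I = 24.4 V / 12440 Ω = 1.96 mA.

I ≈ 1.96 mA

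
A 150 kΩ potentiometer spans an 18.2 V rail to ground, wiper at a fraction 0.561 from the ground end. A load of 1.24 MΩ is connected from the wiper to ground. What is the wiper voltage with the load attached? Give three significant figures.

The wiper splits the pot into (1−α)R = 65.85 kΩ above and αR = 84.15 kΩ below.
Lower section ‖ load = 78.80 kΩ.
V_wiper = 18.2 × 78.80/(65.85 + 78.80) = 9.91 V.

V ≈ 9.91 V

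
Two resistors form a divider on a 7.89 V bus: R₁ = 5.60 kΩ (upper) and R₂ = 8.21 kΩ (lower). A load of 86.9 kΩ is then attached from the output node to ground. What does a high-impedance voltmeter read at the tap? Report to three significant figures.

The load sits in parallel with R₂: R₂‖R_L = (8.21 × 86.9) / (8.21 + 86.9) = 7.501 kΩ.
V_out = 7.89 × 7.501 / (5.60 + 7.501) = 7.89 × 7.501/13.10 = 4.52 V.

V_out ≈ 4.52 V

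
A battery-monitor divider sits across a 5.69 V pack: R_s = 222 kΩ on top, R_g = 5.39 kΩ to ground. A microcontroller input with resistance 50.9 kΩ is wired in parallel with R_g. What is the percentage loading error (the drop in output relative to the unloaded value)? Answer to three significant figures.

9.37 %

The divider's output (Thévenin) resistance is R_s‖R_g = 5.262 kΩ.
Fractional drop under load = R_th/(R_th + R_L) = 5.262 / (5.262 + 50.9) = 0.09370.
So the output falls by 9.37 %.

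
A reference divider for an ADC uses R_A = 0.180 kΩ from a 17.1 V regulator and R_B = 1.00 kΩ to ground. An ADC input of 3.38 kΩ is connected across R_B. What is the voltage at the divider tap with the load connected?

The load sits in parallel with R_B: R_B‖R_L = (1000 × 3380) / (1000 + 3380) = 771.7 Ω.
V_out = 17.1 × 771.7 / (180 + 771.7) = 17.1 × 771.7/951.7 = 13.9 V.
(Unloaded it would have been 14.5 V.)

V_out ≈ 13.9 V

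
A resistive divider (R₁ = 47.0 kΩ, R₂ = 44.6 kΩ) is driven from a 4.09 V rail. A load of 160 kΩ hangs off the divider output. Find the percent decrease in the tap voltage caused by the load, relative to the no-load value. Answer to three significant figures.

Unloaded V = 4.09 × 44.6/91.60 = 1.9914 V.
Loaded: R₂‖R_L = 34.88 kΩ, giving V = 4.09 × 34.88/81.88 = 1.7422 V.
Drop = (1.9914 − 1.7422) / 1.9914 = 12.5 %.

12.5 %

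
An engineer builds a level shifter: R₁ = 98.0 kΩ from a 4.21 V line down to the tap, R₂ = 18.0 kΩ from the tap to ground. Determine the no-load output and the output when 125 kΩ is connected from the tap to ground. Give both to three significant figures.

Unloaded: 0.653 V; loaded: 0.582 V

Open-circuit: V = 4.21 × 18.0/(98.0 + 18.0) = 0.653 V.
With the load, R₂ becomes R₂‖R_L = 15.73 kΩ, so V = 4.21 × 15.73/113.7 = 0.582 V.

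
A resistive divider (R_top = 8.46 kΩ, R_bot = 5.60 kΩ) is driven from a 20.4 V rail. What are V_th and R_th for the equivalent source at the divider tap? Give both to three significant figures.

V_th = 8.13 V, R_th = 3.37 kΩ

V_th is the open-circuit tap voltage: 20.4 × 5.60/(8.46 + 5.60) = 8.13 V.
With the supply zeroed, R_top and R_bot appear in parallel from the tap: R_th = R_top‖R_bot = (8.46 × 5.60)/14.06 = 3.37 kΩ.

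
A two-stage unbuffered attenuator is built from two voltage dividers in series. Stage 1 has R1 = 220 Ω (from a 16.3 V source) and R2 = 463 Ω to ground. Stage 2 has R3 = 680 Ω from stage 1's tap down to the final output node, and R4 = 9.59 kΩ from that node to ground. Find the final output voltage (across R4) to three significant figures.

V_out ≈ 10.2 V

Stage 2 presents R3+R4 = 10270 Ω as a load on stage 1's tap.
Stage 1's lower leg becomes R2‖(R3+R4) = 443.0 Ω, so V_mid = 16.3 × 443.0/663.0 = 10.89 V.
Stage 2 is itself unloaded: V_out = V_mid × R4/(R3+R4) = 10.89 × 9590/10270 = 10.2 V.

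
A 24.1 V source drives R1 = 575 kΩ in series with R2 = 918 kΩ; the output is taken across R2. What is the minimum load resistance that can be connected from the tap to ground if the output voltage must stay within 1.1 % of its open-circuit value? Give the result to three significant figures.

R_L(min) ≈ 31.8 MΩ

Output resistance R_th = R1‖R2 = (575 × 918)/1493 = 353.5 kΩ.
The fractional drop is R_th/(R_th + R_L); requiring this ≤ 0.0110 gives R_L ≥ R_th(1/0.0110 − 1) = 353.5 × 89.91 = 31.8 MΩ.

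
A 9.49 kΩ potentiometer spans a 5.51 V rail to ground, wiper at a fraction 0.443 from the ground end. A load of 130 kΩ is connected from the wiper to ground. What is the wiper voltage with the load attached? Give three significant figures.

The wiper splits the pot into (1−α)R = 5.286 kΩ above and αR = 4.204 kΩ below.
Lower section ‖ load = 4.072 kΩ.
V_wiper = 5.51 × 4.072/(5.286 + 4.072) = 2.40 V.

V ≈ 2.40 V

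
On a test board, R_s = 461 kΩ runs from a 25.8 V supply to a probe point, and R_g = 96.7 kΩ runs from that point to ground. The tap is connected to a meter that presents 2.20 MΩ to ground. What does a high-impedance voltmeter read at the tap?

V_out ≈ 4.32 V

The load sits in parallel with R_g: R_g‖R_L = (96.7 × 2200) / (96.7 + 2200) = 92.63 kΩ.
V_out = 25.8 × 92.63 / (461 + 92.63) = 25.8 × 92.63/553.6 = 4.32 V.
(Unloaded it would have been 4.47 V.)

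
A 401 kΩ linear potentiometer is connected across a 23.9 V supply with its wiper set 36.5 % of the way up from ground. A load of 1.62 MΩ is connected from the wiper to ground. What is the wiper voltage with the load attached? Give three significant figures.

The wiper splits the pot into (1−α)R = 254.6 kΩ above and αR = 146.4 kΩ below.
Lower section ‖ load = 134.2 kΩ.
V_wiper = 23.9 × 134.2/(254.6 + 134.2) = 8.25 V.

V ≈ 8.25 V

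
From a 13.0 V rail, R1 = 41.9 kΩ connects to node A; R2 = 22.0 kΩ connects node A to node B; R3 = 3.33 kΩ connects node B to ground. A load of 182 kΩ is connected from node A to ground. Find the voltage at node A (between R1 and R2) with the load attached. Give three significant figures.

Below node A the series string R2+R3 = 25.33 kΩ sits in parallel with the 182 kΩ load: 22.24 kΩ.
V_A = 13.0 × 22.24/(41.9 + 22.24) = 4.51 V.

V ≈ 4.51 V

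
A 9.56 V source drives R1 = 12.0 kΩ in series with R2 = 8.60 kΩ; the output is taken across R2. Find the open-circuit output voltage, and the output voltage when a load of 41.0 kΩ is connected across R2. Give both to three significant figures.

Open-circuit: V = 9.56 × 8.60/(12.0 + 8.60) = 3.99 V.
With the load, R2 becomes R2‖R_L = 7.109 kΩ, so V = 9.56 × 7.109/19.11 = 3.56 V.

Unloaded: 3.99 V; loaded: 3.56 V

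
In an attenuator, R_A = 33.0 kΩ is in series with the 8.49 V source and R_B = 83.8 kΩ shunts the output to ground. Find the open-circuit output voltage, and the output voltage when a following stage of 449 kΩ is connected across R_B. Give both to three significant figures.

Open-circuit: V = 8.49 × 83.8/(33.0 + 83.8) = 6.09 V.
With the load, R_B becomes R_B‖R_L = 70.62 kΩ, so V = 8.49 × 70.62/103.6 = 5.79 V.

Unloaded: 6.09 V; loaded: 5.79 V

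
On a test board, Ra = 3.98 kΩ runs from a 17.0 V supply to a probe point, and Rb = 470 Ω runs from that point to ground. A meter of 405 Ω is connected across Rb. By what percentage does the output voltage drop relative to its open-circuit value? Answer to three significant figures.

Unloaded V = 17.0 × 470/4450 = 1.796 V.
Loaded: Rb‖R_L = 217.5 Ω, giving V = 17.0 × 217.5/4198 = 0.8810 V.
Drop = (1.796 − 0.8810) / 1.796 = 50.9 %.

50.9 %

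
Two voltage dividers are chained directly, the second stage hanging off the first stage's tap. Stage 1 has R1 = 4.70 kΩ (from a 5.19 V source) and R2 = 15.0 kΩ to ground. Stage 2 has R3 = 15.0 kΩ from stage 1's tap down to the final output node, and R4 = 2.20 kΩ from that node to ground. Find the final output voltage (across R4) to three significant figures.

Stage 2 presents R3+R4 = 17.20 kΩ as a load on stage 1's tap.
Stage 1's lower leg becomes R2‖(R3+R4) = 8.012 kΩ, so V_mid = 5.19 × 8.012/12.71 = 3.271 V.
Stage 2 is itself unloaded: V_out = V_mid × R4/(R3+R4) = 3.271 × 2.20/17.20 = 0.418 V.

V_out ≈ 0.418 V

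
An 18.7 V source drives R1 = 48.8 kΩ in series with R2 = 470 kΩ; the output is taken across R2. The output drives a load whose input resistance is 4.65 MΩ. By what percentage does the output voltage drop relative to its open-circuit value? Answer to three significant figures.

The divider's output (Thévenin) resistance is R1‖R2 = 44.21 kΩ.
Fractional drop under load = R_th/(R_th + R_L) = 44.21 / (44.21 + 4650) = 0.009418.
So the output falls by 0.942 %.

0.942 %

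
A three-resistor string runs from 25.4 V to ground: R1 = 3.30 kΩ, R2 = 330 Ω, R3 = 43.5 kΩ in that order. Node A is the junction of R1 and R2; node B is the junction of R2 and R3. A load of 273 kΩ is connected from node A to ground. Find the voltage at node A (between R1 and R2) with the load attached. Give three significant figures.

Below node A the series string R2+R3 = 43830 Ω sits in parallel with the 273000 Ω load: 37770 Ω.
V_A = 25.4 × 37770/(3300 + 37770) = 23.4 V.

V ≈ 23.4 V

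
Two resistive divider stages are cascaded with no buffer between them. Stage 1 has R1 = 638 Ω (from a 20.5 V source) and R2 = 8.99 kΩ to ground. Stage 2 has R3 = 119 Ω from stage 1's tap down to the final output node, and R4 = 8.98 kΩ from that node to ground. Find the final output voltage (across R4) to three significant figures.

V_out ≈ 17.7 V

Stage 2 presents R3+R4 = 9099 Ω as a load on stage 1's tap.
Stage 1's lower leg becomes R2‖(R3+R4) = 4522 Ω, so V_mid = 20.5 × 4522/5160 = 17.97 V.
Stage 2 is itself unloaded: V_out = V_mid × R4/(R3+R4) = 17.97 × 8980/9099 = 17.7 V.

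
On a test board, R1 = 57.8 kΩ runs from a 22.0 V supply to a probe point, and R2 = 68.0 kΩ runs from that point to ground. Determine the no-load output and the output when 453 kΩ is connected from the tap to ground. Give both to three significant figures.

Unloaded: 11.9 V; loaded: 11.1 V

Open-circuit: V = 22.0 × 68.0/(57.8 + 68.0) = 11.9 V.
With the load, R2 becomes R2‖R_L = 59.12 kΩ, so V = 22.0 × 59.12/116.9 = 11.1 V.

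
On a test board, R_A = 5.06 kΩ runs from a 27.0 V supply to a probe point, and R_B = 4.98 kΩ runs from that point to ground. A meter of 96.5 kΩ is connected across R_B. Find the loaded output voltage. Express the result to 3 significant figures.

The load sits in parallel with R_B: R_B‖R_L = (4.98 × 96.5) / (4.98 + 96.5) = 4.736 kΩ.
V_out = 27.0 × 4.736 / (5.06 + 4.736) = 27.0 × 4.736/9.796 = 13.1 V.

V_out ≈ 13.1 V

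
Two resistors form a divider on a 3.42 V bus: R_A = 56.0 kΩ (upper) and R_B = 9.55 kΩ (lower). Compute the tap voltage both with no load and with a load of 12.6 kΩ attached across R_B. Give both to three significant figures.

Unloaded: 0.498 V; loaded: 0.302 V

Open-circuit: V = 3.42 × 9.55/(56.0 + 9.55) = 0.498 V.
With the load, R_B becomes R_B‖R_L = 5.433 kΩ, so V = 3.42 × 5.433/61.43 = 0.302 V.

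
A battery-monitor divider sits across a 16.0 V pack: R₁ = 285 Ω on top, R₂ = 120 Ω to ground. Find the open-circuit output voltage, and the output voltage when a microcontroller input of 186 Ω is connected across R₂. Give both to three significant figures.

Unloaded: 4.74 V; loaded: 3.26 V

Open-circuit: V = 16.0 × 120/(285 + 120) = 4.74 V.
With the load, R₂ becomes R₂‖R_L = 72.94 Ω, so V = 16.0 × 72.94/357.9 = 3.26 V.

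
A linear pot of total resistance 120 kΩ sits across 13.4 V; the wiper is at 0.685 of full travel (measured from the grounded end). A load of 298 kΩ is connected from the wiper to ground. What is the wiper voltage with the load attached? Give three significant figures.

V ≈ 8.45 V

The wiper splits the pot into (1−α)R = 37.80 kΩ above and αR = 82.20 kΩ below.
Lower section ‖ load = 64.43 kΩ.
V_wiper = 13.4 × 64.43/(37.80 + 64.43) = 8.45 V.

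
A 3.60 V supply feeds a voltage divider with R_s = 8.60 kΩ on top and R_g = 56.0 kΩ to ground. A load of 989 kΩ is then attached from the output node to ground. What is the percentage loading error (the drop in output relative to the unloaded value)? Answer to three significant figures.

The divider's output (Thévenin) resistance is R_s‖R_g = 7.455 kΩ.
Fractional drop under load = R_th/(R_th + R_L) = 7.455 / (7.455 + 989) = 0.007482.
So the output falls by 0.748 %.

0.748 %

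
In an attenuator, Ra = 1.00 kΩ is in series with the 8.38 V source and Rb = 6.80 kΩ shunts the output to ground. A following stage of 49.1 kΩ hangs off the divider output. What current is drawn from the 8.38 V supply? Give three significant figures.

Rb‖R_L = 5.973 kΩ, so the source sees Ra + Rb‖R_L = 6.973 kΩ.
I = 8.38 V / 6.973 kΩ = 1.20 mA.

I ≈ 1.20 mA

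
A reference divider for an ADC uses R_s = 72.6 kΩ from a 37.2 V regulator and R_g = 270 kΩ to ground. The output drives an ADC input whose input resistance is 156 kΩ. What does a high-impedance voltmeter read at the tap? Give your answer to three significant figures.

The load sits in parallel with R_g: R_g‖R_L = (270 × 156) / (270 + 156) = 98.87 kΩ.
V_out = 37.2 × 98.87 / (72.6 + 98.87) = 37.2 × 98.87/171.5 = 21.4 V.
(Unloaded it would have been 29.3 V.)

V_out ≈ 21.4 V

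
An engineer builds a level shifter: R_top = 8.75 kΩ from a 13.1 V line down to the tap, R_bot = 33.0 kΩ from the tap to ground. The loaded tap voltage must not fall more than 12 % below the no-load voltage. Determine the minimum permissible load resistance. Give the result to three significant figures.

Output resistance R_th = R_top‖R_bot = (8.75 × 33.0)/41.75 = 6.916 kΩ.
The fractional drop is R_th/(R_th + R_L); requiring this ≤ 0.120 gives R_L ≥ R_th(1/0.120 − 1) = 6.916 × 7.333 = 50.7 kΩ.

R_L(min) ≈ 50.7 kΩ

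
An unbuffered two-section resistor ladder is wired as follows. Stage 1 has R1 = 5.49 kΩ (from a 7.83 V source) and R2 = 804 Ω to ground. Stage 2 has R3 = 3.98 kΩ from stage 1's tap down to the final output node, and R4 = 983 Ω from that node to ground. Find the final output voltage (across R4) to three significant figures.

Stage 2 presents R3+R4 = 4963 Ω as a load on stage 1's tap.
Stage 1's lower leg becomes R2‖(R3+R4) = 691.9 Ω, so V_mid = 7.83 × 691.9/6182 = 0.8764 V.
Stage 2 is itself unloaded: V_out = V_mid × R4/(R3+R4) = 0.8764 × 983/4963 = 0.174 V.

V_out ≈ 0.174 V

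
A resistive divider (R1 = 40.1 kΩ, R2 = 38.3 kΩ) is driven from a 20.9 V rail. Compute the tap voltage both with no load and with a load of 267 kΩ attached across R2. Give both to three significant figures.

Open-circuit: V = 20.9 × 38.3/(40.1 + 38.3) = 10.2 V.
With the load, R2 becomes R2‖R_L = 33.50 kΩ, so V = 20.9 × 33.50/73.60 = 9.51 V.

Unloaded: 10.2 V; loaded: 9.51 V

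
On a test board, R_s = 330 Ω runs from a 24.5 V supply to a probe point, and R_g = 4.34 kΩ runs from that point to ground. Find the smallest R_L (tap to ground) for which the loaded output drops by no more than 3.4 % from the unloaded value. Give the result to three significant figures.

R_L(min) ≈ 8.71 kΩ

Output resistance R_th = R_s‖R_g = (330 × 4340)/4670 = 306.7 Ω.
The fractional drop is R_th/(R_th + R_L); requiring this ≤ 0.0340 gives R_L ≥ R_th(1/0.0340 − 1) = 306.7 × 28.41 = 8.71 kΩ.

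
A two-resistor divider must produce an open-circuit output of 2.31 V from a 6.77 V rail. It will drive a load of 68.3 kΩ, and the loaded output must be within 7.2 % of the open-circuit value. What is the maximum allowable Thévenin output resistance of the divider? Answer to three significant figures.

Loading drop = R_th/(R_th + R_L) ≤ 0.0720, so R_th ≤ R_L · ε/(1−ε) = 68.3 kΩ × 0.0720/0.9280 = 5.30 kΩ.
(Any R1, R2 with R2/(R1+R2) = 0.341 and R1‖R2 ≤ 5.30 kΩ will meet the spec.)

R_th ≤ 5.30 kΩ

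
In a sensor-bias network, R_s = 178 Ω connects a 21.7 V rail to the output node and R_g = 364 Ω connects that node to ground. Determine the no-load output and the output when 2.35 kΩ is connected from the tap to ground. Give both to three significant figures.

Open-circuit: V = 21.7 × 364/(178 + 364) = 14.6 V.
With the load, R_g becomes R_g‖R_L = 315.2 Ω, so V = 21.7 × 315.2/493.2 = 13.9 V.

Unloaded: 14.6 V; loaded: 13.9 V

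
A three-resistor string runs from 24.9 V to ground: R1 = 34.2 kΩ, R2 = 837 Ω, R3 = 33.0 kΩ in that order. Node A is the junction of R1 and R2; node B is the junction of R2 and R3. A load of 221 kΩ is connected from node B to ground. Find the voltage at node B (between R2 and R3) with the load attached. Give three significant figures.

At node B, R3 is in parallel with the load: R3‖R_L = 28710 Ω.
Below node A the resistance is R2 + (R3‖R_L) = 29550 Ω, so V_A = 24.9 × 29550/63750 = 11.54 V.
Then V_B = V_A × (R3‖R_L)/(R2 + R3‖R_L) = 11.54 × 28710/29550 = 11.2 V.

V ≈ 11.2 V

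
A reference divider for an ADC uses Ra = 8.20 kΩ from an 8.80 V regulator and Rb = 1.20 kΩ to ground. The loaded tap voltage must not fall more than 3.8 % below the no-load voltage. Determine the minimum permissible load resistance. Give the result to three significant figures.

R_L(min) ≈ 26.5 kΩ

Output resistance R_th = Ra‖Rb = (8.20 × 1.20)/9.400 = 1.047 kΩ.
The fractional drop is R_th/(R_th + R_L); requiring this ≤ 0.0380 gives R_L ≥ R_th(1/0.0380 − 1) = 1.047 × 25.32 = 26.5 kΩ.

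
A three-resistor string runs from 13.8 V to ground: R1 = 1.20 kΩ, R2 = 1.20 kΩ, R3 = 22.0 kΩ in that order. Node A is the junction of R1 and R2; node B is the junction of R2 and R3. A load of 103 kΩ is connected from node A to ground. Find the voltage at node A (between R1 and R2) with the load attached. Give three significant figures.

Below node A the series string R2+R3 = 23.20 kΩ sits in parallel with the 103 kΩ load: 18.94 kΩ.
V_A = 13.8 × 18.94/(1.20 + 18.94) = 13.0 V.

V ≈ 13.0 V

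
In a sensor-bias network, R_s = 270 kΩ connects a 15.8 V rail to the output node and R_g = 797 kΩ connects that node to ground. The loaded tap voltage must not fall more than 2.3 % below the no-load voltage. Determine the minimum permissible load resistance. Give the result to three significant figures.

R_L(min) ≈ 8.57 MΩ

Output resistance R_th = R_s‖R_g = (270 × 797)/1067 = 201.7 kΩ.
The fractional drop is R_th/(R_th + R_L); requiring this ≤ 0.0230 gives R_L ≥ R_th(1/0.0230 − 1) = 201.7 × 42.48 = 8.57 MΩ.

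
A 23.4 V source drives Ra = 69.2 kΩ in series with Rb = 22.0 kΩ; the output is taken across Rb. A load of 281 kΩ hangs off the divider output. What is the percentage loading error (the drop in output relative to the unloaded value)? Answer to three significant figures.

5.61 %

The divider's output (Thévenin) resistance is Ra‖Rb = 16.69 kΩ.
Fractional drop under load = R_th/(R_th + R_L) = 16.69 / (16.69 + 281) = 0.05607.
So the output falls by 5.61 %.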